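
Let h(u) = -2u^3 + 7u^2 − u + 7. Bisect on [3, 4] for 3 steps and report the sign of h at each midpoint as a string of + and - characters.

+-+

m = 3.5, h(m) = 3.5 (+); new bracket [3.5, 4]
m = 3.75, h(m) = -3.78125 (−); new bracket [3.5, 3.75]
m = 3.625, h(m) = 0.089844 (+); new bracket [3.625, 3.75]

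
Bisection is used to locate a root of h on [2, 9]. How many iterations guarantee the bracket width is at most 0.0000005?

Width after n steps is 7/2^n. Need 2^n ≥ 7/0.0000005 = 14000000.
2^23 = 8388608 < 14000000 ≤ 2^24 = 16777216, so n = 24.

24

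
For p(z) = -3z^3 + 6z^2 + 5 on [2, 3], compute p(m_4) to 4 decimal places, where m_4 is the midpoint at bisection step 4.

z = 2.5 gives p = -4.375, negative; keep [2, 2.5]
z = 2.25 gives p = 1.203125, positive; keep [2.25, 2.5]
z = 2.375 gives p = -1.345703, negative; keep [2.25, 2.375]
z = 2.3125 gives p = -0.0134, negative; keep [2.25, 2.3125]

-0.0134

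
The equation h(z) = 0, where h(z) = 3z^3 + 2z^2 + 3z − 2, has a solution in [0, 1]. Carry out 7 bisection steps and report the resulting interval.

[0.4453125, 0.453125]

h(0.5) = 0.375 > 0, so the root lies in [0, 0.5]
h(0.25) = -1.078125 < 0, so the root lies in [0.25, 0.5]
h(0.375) = -0.435547 < 0, so the root lies in [0.375, 0.5]
h(0.4375) = -0.0535 < 0, so the root lies in [0.4375, 0.5]
h(0.46875) = 0.1547 > 0, so the root lies in [0.4375, 0.46875]
h(0.453125) = 0.0491 > 0, so the root lies in [0.4375, 0.453125]
h(0.4453125) = -0.0025 < 0, so the root lies in [0.4453125, 0.453125]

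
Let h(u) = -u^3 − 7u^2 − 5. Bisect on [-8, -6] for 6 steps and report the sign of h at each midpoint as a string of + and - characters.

u = -7 gives h = -5, negative; keep [-8, -7]
u = -7.5 gives h = 23.125, positive; keep [-7.5, -7]
u = -7.25 gives h = 8.140625, positive; keep [-7.25, -7]
u = -7.125 gives h = 1.3457, positive; keep [-7.125, -7]
u = -7.0625 gives h = -1.8826, negative; keep [-7.125, -7.0625]
u = -7.09375 gives h = -0.2824, negative; keep [-7.125, -7.09375]

-+++--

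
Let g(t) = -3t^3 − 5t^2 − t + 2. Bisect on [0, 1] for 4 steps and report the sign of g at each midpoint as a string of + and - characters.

-+++

t = 0.5 gives g = -0.125, negative; keep [0, 0.5]
t = 0.25 gives g = 1.390625, positive; keep [0.25, 0.5]
t = 0.375 gives g = 0.763672, positive; keep [0.375, 0.5]
t = 0.4375 gives g = 0.3542, positive; keep [0.4375, 0.5]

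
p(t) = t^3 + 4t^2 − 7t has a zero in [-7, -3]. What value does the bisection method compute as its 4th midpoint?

-5.25

m = -5, p(m) = 10 (+); new bracket [-7, -5]
m = -6, p(m) = -30 (−); new bracket [-6, -5]
m = -5.5, p(m) = -6.875 (−); new bracket [-5.5, -5]
m = -5.25, p(m) = 2.2969 (+); new bracket [-5.5, -5.25]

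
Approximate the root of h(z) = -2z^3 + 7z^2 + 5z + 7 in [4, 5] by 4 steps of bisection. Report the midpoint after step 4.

h(4.5) = -11 < 0, so the root lies in [4, 4.5]
h(4.25) = 1.15625 > 0, so the root lies in [4.25, 4.5]
h(4.375) = -4.621094 < 0, so the root lies in [4.25, 4.375]
h(4.3125) = -1.6587 < 0, so the root lies in [4.25, 4.3125]

4.3125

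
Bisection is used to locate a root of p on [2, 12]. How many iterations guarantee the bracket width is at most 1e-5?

Width after n steps is 10/2^n. Need 2^n ≥ 10/1e-5 = 1000000.
2^19 = 524288 < 1000000 ≤ 2^20 = 1048576, so n = 20.

20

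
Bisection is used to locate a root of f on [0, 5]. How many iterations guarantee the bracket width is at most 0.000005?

Width after n steps is 5/2^n. Need 2^n ≥ 5/0.000005 = 1000000.
2^19 = 524288 < 1000000 ≤ 2^20 = 1048576, so n = 20.

20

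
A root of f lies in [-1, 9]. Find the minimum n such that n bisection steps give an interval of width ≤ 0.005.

Width after n steps is 10/2^n. Need 2^n ≥ 10/0.005 = 2000.
2^10 = 1024 < 2000 ≤ 2^11 = 2048, so n = 11.

11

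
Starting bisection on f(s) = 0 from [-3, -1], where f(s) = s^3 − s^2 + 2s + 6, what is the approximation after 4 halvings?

m = -2, f(m) = -10 (−); new bracket [-2, -1]
m = -1.5, f(m) = -2.625 (−); new bracket [-1.5, -1]
m = -1.25, f(m) = -0.015625 (−); new bracket [-1.25, -1]
m = -1.125, f(m) = 1.0605 (+); new bracket [-1.25, -1.125]

-1.125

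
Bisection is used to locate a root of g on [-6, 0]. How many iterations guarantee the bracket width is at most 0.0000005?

24

Width after n steps is 6/2^n. Need 2^n ≥ 6/0.0000005 = 12000000.
2^23 = 8388608 < 12000000 ≤ 2^24 = 16777216, so n = 24.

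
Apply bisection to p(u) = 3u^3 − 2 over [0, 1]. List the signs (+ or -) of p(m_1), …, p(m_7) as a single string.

--+----

m = 0.5, p(m) = -1.625 (−); new bracket [0.5, 1]
m = 0.75, p(m) = -0.734375 (−); new bracket [0.75, 1]
m = 0.875, p(m) = 0.009766 (+); new bracket [0.75, 0.875]
m = 0.8125, p(m) = -0.3909 (−); new bracket [0.8125, 0.875]
m = 0.84375, p(m) = -0.198 (−); new bracket [0.84375, 0.875]
m = 0.859375, p(m) = -0.096 (−); new bracket [0.859375, 0.875]
m = 0.8671875, p(m) = -0.0436 (−); new bracket [0.8671875, 0.875]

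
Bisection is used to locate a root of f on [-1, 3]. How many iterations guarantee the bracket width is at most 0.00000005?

Width after n steps is 4/2^n. Need 2^n ≥ 4/0.00000005 = 80000000.
2^26 = 67108864 < 80000000 ≤ 2^27 = 134217728, so n = 27.

27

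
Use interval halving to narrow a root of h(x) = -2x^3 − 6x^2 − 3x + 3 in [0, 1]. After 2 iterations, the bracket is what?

[0.25, 0.5]

m = 0.5, h(m) = -0.25 (−); new bracket [0, 0.5]
m = 0.25, h(m) = 1.84375 (+); new bracket [0.25, 0.5]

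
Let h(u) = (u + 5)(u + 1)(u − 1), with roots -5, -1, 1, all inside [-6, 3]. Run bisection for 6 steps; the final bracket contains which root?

midpoint -1.5: h = 4.375 > 0 → [-6, -1.5]
midpoint -3.75: h = 16.328125 > 0 → [-6, -3.75]
midpoint -4.875: h = 2.845703 > 0 → [-6, -4.875]
midpoint -5.4375: h = -12.4978 < 0 → [-5.4375, -4.875]
midpoint -5.15625: h = -3.998 < 0 → [-5.15625, -4.875]
midpoint -5.015625: h = -0.3774 < 0 → [-5.015625, -4.875]

-5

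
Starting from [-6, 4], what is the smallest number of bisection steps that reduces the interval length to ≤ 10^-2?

10

Width after n steps is 10/2^n. Need 2^n ≥ 10/10^-2 = 1000.
2^9 = 512 < 1000 ≤ 2^10 = 1024, so n = 10.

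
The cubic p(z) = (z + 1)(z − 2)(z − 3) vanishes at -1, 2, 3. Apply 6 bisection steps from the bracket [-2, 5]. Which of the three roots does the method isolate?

-1

p(1.5) = 1.875 > 0, so the root lies in [-2, 1.5]
p(-0.25) = 5.484375 > 0, so the root lies in [-2, -0.25]
p(-1.125) = -1.611328 < 0, so the root lies in [-1.125, -0.25]
p(-0.6875) = 3.0969 > 0, so the root lies in [-1.125, -0.6875]
p(-0.90625) = 1.0643 > 0, so the root lies in [-1.125, -0.90625]
p(-1.015625) = -0.1892 < 0, so the root lies in [-1.015625, -0.90625]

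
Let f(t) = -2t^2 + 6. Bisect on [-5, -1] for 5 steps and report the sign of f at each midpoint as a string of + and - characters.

f(-3) = -12 < 0, so the root lies in [-3, -1]
f(-2) = -2 < 0, so the root lies in [-2, -1]
f(-1.5) = 1.5 > 0, so the root lies in [-2, -1.5]
f(-1.75) = -0.125 < 0, so the root lies in [-1.75, -1.5]
f(-1.625) = 0.7188 > 0, so the root lies in [-1.75, -1.625]

--+-+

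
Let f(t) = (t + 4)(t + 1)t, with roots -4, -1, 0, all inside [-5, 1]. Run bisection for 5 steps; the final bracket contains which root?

-4

m = -2, f(m) = 4 (+); new bracket [-5, -2]
m = -3.5, f(m) = 4.375 (+); new bracket [-5, -3.5]
m = -4.25, f(m) = -3.453125 (−); new bracket [-4.25, -3.5]
m = -3.875, f(m) = 1.3926 (+); new bracket [-4.25, -3.875]
m = -4.0625, f(m) = -0.7776 (−); new bracket [-4.0625, -3.875]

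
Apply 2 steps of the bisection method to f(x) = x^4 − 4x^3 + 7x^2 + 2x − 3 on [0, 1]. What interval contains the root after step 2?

m = 0.5, f(m) = -0.6875 (−); new bracket [0.5, 1]
m = 0.75, f(m) = 1.066406 (+); new bracket [0.5, 0.75]

[0.5, 0.75]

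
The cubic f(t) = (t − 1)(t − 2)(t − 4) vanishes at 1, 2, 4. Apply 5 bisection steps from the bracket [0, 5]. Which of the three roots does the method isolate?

4

midpoint 2.5: f = -1.125 < 0 → [2.5, 5]
midpoint 3.75: f = -1.203125 < 0 → [3.75, 5]
midpoint 4.375: f = 3.005859 > 0 → [3.75, 4.375]
midpoint 4.0625: f = 0.3948 > 0 → [3.75, 4.0625]
midpoint 3.90625: f = -0.5194 < 0 → [3.90625, 4.0625]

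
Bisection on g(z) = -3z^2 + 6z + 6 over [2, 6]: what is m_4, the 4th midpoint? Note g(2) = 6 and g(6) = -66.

2.75

g(4) = -18 < 0, so the root lies in [2, 4]
g(3) = -3 < 0, so the root lies in [2, 3]
g(2.5) = 2.25 > 0, so the root lies in [2.5, 3]
g(2.75) = -0.1875 < 0, so the root lies in [2.5, 2.75]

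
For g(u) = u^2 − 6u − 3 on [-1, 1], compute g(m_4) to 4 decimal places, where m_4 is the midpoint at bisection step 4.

-0.6094

u = 0 gives g = -3, negative; keep [-1, 0]
u = -0.5 gives g = 0.25, positive; keep [-0.5, 0]
u = -0.25 gives g = -1.4375, negative; keep [-0.5, -0.25]
u = -0.375 gives g = -0.6094, negative; keep [-0.5, -0.375]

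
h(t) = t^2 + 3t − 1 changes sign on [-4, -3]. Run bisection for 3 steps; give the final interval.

m = -3.5, h(m) = 0.75 (+); new bracket [-3.5, -3]
m = -3.25, h(m) = -0.1875 (−); new bracket [-3.5, -3.25]
m = -3.375, h(m) = 0.265625 (+); new bracket [-3.375, -3.25]

[-3.375, -3.25]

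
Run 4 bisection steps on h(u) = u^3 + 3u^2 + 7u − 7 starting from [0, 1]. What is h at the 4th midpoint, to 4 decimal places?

m = 0.5, h(m) = -2.625 (−); new bracket [0.5, 1]
m = 0.75, h(m) = 0.359375 (+); new bracket [0.5, 0.75]
m = 0.625, h(m) = -1.208984 (−); new bracket [0.625, 0.75]
m = 0.6875, h(m) = -0.4446 (−); new bracket [0.6875, 0.75]

-0.4446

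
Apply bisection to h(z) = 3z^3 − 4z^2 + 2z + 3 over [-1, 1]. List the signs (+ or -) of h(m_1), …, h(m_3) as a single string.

++-

h(0) = 3 > 0, so the root lies in [-1, 0]
h(-0.5) = 0.625 > 0, so the root lies in [-1, -0.5]
h(-0.75) = -2.015625 < 0, so the root lies in [-0.75, -0.5]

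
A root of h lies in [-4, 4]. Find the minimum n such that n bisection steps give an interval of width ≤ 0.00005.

Width after n steps is 8/2^n. Need 2^n ≥ 8/0.00005 = 160000.
2^17 = 131072 < 160000 ≤ 2^18 = 262144, so n = 18.

18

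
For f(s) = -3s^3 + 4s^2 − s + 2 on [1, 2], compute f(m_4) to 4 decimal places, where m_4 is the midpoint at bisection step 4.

m = 1.5, f(m) = -0.625 (−); new bracket [1, 1.5]
m = 1.25, f(m) = 1.140625 (+); new bracket [1.25, 1.5]
m = 1.375, f(m) = 0.388672 (+); new bracket [1.375, 1.5]
m = 1.4375, f(m) = -0.0833 (−); new bracket [1.375, 1.4375]

-0.0833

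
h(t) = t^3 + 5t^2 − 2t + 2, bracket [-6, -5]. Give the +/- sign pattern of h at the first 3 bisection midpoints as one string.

-++

midpoint -5.5: h = -2.125 < 0 → [-5.5, -5]
midpoint -5.25: h = 5.609375 > 0 → [-5.5, -5.25]
midpoint -5.375: h = 1.916016 > 0 → [-5.5, -5.375]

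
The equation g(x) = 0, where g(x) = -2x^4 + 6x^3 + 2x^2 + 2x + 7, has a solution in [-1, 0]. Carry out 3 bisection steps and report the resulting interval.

[-1, -0.875]

m = -0.5, g(m) = 5.625 (+); new bracket [-1, -0.5]
m = -0.75, g(m) = 3.460938 (+); new bracket [-1, -0.75]
m = -0.875, g(m) = 1.589355 (+); new bracket [-1, -0.875]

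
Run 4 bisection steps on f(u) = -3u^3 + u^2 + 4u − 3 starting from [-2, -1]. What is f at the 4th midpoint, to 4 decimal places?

u = -1.5 gives f = 3.375, positive; keep [-1.5, -1]
u = -1.25 gives f = -0.578125, negative; keep [-1.5, -1.25]
u = -1.375 gives f = 1.189453, positive; keep [-1.375, -1.25]
u = -1.3125 gives f = 0.2556, positive; keep [-1.3125, -1.25]

0.2556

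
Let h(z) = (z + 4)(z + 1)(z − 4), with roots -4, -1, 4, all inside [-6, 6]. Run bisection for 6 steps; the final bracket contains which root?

m = 0, h(m) = -16 (−); new bracket [0, 6]
m = 3, h(m) = -28 (−); new bracket [3, 6]
m = 4.5, h(m) = 23.375 (+); new bracket [3, 4.5]
m = 3.75, h(m) = -9.2031 (−); new bracket [3.75, 4.5]
m = 4.125, h(m) = 5.2051 (+); new bracket [3.75, 4.125]
m = 3.9375, h(m) = -2.4495 (−); new bracket [3.9375, 4.125]

4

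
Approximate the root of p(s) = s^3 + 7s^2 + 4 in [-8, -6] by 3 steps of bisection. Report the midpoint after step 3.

-7.25

midpoint -7: p = 4 > 0 → [-8, -7]
midpoint -7.5: p = -24.125 < 0 → [-7.5, -7]
midpoint -7.25: p = -9.140625 < 0 → [-7.25, -7]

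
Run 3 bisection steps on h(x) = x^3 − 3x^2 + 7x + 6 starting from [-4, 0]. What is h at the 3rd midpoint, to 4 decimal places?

1.6250

midpoint -2: h = -28 < 0 → [-2, 0]
midpoint -1: h = -5 < 0 → [-1, 0]
midpoint -0.5: h = 1.625 > 0 → [-1, -0.5]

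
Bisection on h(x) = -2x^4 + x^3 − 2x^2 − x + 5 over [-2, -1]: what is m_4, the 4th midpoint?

-1.0625

m = -1.5, h(m) = -11.5 (−); new bracket [-1.5, -1]
m = -1.25, h(m) = -3.710938 (−); new bracket [-1.25, -1]
m = -1.125, h(m) = -1.033691 (−); new bracket [-1.125, -1]
m = -1.0625, h(m) = 0.0564 (+); new bracket [-1.125, -1.0625]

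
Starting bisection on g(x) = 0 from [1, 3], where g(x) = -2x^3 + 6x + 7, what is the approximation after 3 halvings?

midpoint 2: g = 3 > 0 → [2, 3]
midpoint 2.5: g = -9.25 < 0 → [2, 2.5]
midpoint 2.25: g = -2.28125 < 0 → [2, 2.25]

2.25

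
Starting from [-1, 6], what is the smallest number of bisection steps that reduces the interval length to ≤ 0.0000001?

27

Width after n steps is 7/2^n. Need 2^n ≥ 7/0.0000001 = 70000000.
2^26 = 67108864 < 70000000 ≤ 2^27 = 134217728, so n = 27.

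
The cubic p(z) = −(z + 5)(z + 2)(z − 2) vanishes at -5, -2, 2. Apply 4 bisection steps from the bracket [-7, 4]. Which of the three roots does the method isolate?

z = -1.5 gives p = 6.125, positive; keep [-1.5, 4]
z = 1.25 gives p = 15.234375, positive; keep [1.25, 4]
z = 2.625 gives p = -22.041016, negative; keep [1.25, 2.625]
z = 1.9375 gives p = 1.7073, positive; keep [1.9375, 2.625]

2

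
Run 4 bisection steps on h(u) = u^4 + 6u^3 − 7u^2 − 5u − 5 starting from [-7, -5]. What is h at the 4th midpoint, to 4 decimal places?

-17.1521

h(-6) = -227 < 0, so the root lies in [-7, -6]
h(-6.5) = -130.9375 < 0, so the root lies in [-7, -6.5]
h(-6.75) = -59.527344 < 0, so the root lies in [-7, -6.75]
h(-6.875) = -17.1521 < 0, so the root lies in [-7, -6.875]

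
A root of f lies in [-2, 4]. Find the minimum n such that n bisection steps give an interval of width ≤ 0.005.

11

Width after n steps is 6/2^n. Need 2^n ≥ 6/0.005 = 1200.
2^10 = 1024 < 1200 ≤ 2^11 = 2048, so n = 11.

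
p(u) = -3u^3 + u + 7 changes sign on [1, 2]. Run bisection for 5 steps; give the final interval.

u = 1.5 gives p = -1.625, negative; keep [1, 1.5]
u = 1.25 gives p = 2.390625, positive; keep [1.25, 1.5]
u = 1.375 gives p = 0.576172, positive; keep [1.375, 1.5]
u = 1.4375 gives p = -0.4739, negative; keep [1.375, 1.4375]
u = 1.40625 gives p = 0.0635, positive; keep [1.40625, 1.4375]

[1.40625, 1.4375]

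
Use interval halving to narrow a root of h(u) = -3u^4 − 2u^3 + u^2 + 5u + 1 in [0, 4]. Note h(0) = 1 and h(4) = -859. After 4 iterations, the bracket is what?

[1, 1.25]

midpoint 2: h = -49 < 0 → [0, 2]
midpoint 1: h = 2 > 0 → [1, 2]
midpoint 1.5: h = -11.1875 < 0 → [1, 1.5]
midpoint 1.25: h = -2.418 < 0 → [1, 1.25]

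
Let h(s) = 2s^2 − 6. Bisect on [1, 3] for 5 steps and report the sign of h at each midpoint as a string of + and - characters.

+-+--

midpoint 2: h = 2 > 0 → [1, 2]
midpoint 1.5: h = -1.5 < 0 → [1.5, 2]
midpoint 1.75: h = 0.125 > 0 → [1.5, 1.75]
midpoint 1.625: h = -0.7188 < 0 → [1.625, 1.75]
midpoint 1.6875: h = -0.3047 < 0 → [1.6875, 1.75]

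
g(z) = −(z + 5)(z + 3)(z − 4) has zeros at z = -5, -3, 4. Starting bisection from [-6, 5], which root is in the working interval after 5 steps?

m = -0.5, g(m) = 50.625 (+); new bracket [-0.5, 5]
m = 2.25, g(m) = 66.609375 (+); new bracket [2.25, 5]
m = 3.625, g(m) = 21.427734 (+); new bracket [3.625, 5]
m = 4.3125, g(m) = -21.2805 (−); new bracket [3.625, 4.3125]
m = 3.96875, g(m) = 1.9532 (+); new bracket [3.96875, 4.3125]

4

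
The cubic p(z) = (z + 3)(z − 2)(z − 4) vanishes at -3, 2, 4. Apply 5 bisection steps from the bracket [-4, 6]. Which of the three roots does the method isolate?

p(1) = 12 > 0, so the root lies in [-4, 1]
p(-1.5) = 28.875 > 0, so the root lies in [-4, -1.5]
p(-2.75) = 8.015625 > 0, so the root lies in [-4, -2.75]
p(-3.375) = -14.8652 < 0, so the root lies in [-3.375, -2.75]
p(-3.0625) = -2.2346 < 0, so the root lies in [-3.0625, -2.75]

-3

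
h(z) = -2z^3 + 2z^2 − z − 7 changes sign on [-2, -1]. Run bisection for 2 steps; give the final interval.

[-1.25, -1]

z = -1.5 gives h = 5.75, positive; keep [-1.5, -1]
z = -1.25 gives h = 1.28125, positive; keep [-1.25, -1]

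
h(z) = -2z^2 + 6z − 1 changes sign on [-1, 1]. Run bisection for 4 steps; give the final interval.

[0.125, 0.25]

m = 0, h(m) = -1 (−); new bracket [0, 1]
m = 0.5, h(m) = 1.5 (+); new bracket [0, 0.5]
m = 0.25, h(m) = 0.375 (+); new bracket [0, 0.25]
m = 0.125, h(m) = -0.2812 (−); new bracket [0.125, 0.25]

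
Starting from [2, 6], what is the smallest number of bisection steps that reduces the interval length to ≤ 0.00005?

Width after n steps is 4/2^n. Need 2^n ≥ 4/0.00005 = 80000.
2^16 = 65536 < 80000 ≤ 2^17 = 131072, so n = 17.

17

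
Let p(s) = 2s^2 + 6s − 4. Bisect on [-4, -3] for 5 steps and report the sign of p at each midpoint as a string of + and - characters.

midpoint -3.5: p = -0.5 < 0 → [-4, -3.5]
midpoint -3.75: p = 1.625 > 0 → [-3.75, -3.5]
midpoint -3.625: p = 0.53125 > 0 → [-3.625, -3.5]
midpoint -3.5625: p = 0.0078 > 0 → [-3.5625, -3.5]
midpoint -3.53125: p = -0.248 < 0 → [-3.5625, -3.53125]

-+++-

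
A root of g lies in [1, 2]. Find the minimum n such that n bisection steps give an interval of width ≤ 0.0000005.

21

Width after n steps is 1/2^n. Need 2^n ≥ 1/0.0000005 = 2000000.
2^20 = 1048576 < 2000000 ≤ 2^21 = 2097152, so n = 21.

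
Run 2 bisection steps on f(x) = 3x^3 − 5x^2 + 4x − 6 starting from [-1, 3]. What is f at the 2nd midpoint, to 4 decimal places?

6.0000

f(1) = -4 < 0, so the root lies in [1, 3]
f(2) = 6 > 0, so the root lies in [1, 2]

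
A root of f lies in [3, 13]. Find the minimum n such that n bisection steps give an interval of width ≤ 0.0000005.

Width after n steps is 10/2^n. Need 2^n ≥ 10/0.0000005 = 20000000.
2^24 = 16777216 < 20000000 ≤ 2^25 = 33554432, so n = 25.

25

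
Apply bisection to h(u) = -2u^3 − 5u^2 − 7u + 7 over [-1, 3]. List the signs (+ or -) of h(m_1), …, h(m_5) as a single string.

-++-+

midpoint 1: h = -7 < 0 → [-1, 1]
midpoint 0: h = 7 > 0 → [0, 1]
midpoint 0.5: h = 2 > 0 → [0.5, 1]
midpoint 0.75: h = -1.9062 < 0 → [0.5, 0.75]
midpoint 0.625: h = 0.1836 > 0 → [0.625, 0.75]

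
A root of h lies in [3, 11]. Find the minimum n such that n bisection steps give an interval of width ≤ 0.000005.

Width after n steps is 8/2^n. Need 2^n ≥ 8/0.000005 = 1600000.
2^20 = 1048576 < 1600000 ≤ 2^21 = 2097152, so n = 21.

21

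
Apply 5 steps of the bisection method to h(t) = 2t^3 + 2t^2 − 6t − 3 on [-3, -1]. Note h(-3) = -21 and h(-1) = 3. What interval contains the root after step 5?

[-2.125, -2.0625]

m = -2, h(m) = 1 (+); new bracket [-3, -2]
m = -2.5, h(m) = -6.75 (−); new bracket [-2.5, -2]
m = -2.25, h(m) = -2.15625 (−); new bracket [-2.25, -2]
m = -2.125, h(m) = -0.4102 (−); new bracket [-2.125, -2]
m = -2.0625, h(m) = 0.3354 (+); new bracket [-2.125, -2.0625]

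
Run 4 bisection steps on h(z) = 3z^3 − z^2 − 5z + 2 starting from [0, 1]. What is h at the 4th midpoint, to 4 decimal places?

-0.1277

z = 0.5 gives h = -0.375, negative; keep [0, 0.5]
z = 0.25 gives h = 0.734375, positive; keep [0.25, 0.5]
z = 0.375 gives h = 0.142578, positive; keep [0.375, 0.5]
z = 0.4375 gives h = -0.1277, negative; keep [0.375, 0.4375]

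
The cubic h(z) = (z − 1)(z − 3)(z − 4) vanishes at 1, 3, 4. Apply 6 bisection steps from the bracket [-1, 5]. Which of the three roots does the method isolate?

1

z = 2 gives h = 2, positive; keep [-1, 2]
z = 0.5 gives h = -4.375, negative; keep [0.5, 2]
z = 1.25 gives h = 1.203125, positive; keep [0.5, 1.25]
z = 0.875 gives h = -0.8301, negative; keep [0.875, 1.25]
z = 1.0625 gives h = 0.3557, positive; keep [0.875, 1.0625]
z = 0.96875 gives h = -0.1924, negative; keep [0.96875, 1.0625]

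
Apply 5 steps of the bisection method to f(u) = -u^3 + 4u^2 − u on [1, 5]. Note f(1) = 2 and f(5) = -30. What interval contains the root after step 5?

u = 3 gives f = 6, positive; keep [3, 5]
u = 4 gives f = -4, negative; keep [3, 4]
u = 3.5 gives f = 2.625, positive; keep [3.5, 4]
u = 3.75 gives f = -0.2344, negative; keep [3.5, 3.75]
u = 3.625 gives f = 1.3027, positive; keep [3.625, 3.75]

[3.625, 3.75]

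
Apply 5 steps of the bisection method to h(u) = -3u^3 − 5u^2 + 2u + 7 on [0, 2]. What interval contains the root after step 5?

u = 1 gives h = 1, positive; keep [1, 2]
u = 1.5 gives h = -11.375, negative; keep [1, 1.5]
u = 1.25 gives h = -4.171875, negative; keep [1, 1.25]
u = 1.125 gives h = -1.3496, negative; keep [1, 1.125]
u = 1.0625 gives h = -0.1179, negative; keep [1, 1.0625]

[1, 1.0625]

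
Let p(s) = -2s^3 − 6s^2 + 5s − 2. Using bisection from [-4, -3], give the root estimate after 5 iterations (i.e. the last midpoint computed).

-3.71875

s = -3.5 gives p = -7.25, negative; keep [-4, -3.5]
s = -3.75 gives p = 0.34375, positive; keep [-3.75, -3.5]
s = -3.625 gives p = -3.699219, negative; keep [-3.75, -3.625]
s = -3.6875 gives p = -1.7407, negative; keep [-3.75, -3.6875]
s = -3.71875 gives p = -0.7144, negative; keep [-3.75, -3.71875]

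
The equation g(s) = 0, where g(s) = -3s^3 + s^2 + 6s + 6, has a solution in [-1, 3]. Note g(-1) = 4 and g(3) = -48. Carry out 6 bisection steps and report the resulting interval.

[1.875, 1.9375]

midpoint 1: g = 10 > 0 → [1, 3]
midpoint 2: g = -2 < 0 → [1, 2]
midpoint 1.5: g = 7.125 > 0 → [1.5, 2]
midpoint 1.75: g = 3.4844 > 0 → [1.75, 2]
midpoint 1.875: g = 0.9902 > 0 → [1.875, 2]
midpoint 1.9375: g = -0.4407 < 0 → [1.875, 1.9375]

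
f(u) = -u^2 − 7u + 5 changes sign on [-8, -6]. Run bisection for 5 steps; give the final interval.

m = -7, f(m) = 5 (+); new bracket [-8, -7]
m = -7.5, f(m) = 1.25 (+); new bracket [-8, -7.5]
m = -7.75, f(m) = -0.8125 (−); new bracket [-7.75, -7.5]
m = -7.625, f(m) = 0.2344 (+); new bracket [-7.75, -7.625]
m = -7.6875, f(m) = -0.2852 (−); new bracket [-7.6875, -7.625]

[-7.6875, -7.625]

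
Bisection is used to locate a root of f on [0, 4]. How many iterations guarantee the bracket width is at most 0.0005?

Width after n steps is 4/2^n. Need 2^n ≥ 4/0.0005 = 8000.
2^12 = 4096 < 8000 ≤ 2^13 = 8192, so n = 13.

13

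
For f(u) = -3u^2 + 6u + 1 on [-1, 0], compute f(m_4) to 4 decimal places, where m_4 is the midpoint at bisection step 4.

midpoint -0.5: f = -2.75 < 0 → [-0.5, 0]
midpoint -0.25: f = -0.6875 < 0 → [-0.25, 0]
midpoint -0.125: f = 0.203125 > 0 → [-0.25, -0.125]
midpoint -0.1875: f = -0.2305 < 0 → [-0.1875, -0.125]

-0.2305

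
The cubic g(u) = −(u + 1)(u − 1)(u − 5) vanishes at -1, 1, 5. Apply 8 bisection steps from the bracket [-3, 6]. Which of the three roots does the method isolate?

5

midpoint 1.5: g = 4.375 > 0 → [1.5, 6]
midpoint 3.75: g = 16.328125 > 0 → [3.75, 6]
midpoint 4.875: g = 2.845703 > 0 → [4.875, 6]
midpoint 5.4375: g = -12.4978 < 0 → [4.875, 5.4375]
midpoint 5.15625: g = -3.998 < 0 → [4.875, 5.15625]
midpoint 5.015625: g = -0.3774 < 0 → [4.875, 5.015625]
midpoint 4.9453125: g = 1.2828 > 0 → [4.9453125, 5.015625]
midpoint 4.98046875: g = 0.4649 > 0 → [4.98046875, 5.015625]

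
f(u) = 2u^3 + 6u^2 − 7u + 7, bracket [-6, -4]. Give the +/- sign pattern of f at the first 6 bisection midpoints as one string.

----+-

m = -5, f(m) = -58 (−); new bracket [-5, -4]
m = -4.5, f(m) = -22.25 (−); new bracket [-4.5, -4]
m = -4.25, f(m) = -8.40625 (−); new bracket [-4.25, -4]
m = -4.125, f(m) = -2.4102 (−); new bracket [-4.125, -4]
m = -4.0625, f(m) = 0.3667 (+); new bracket [-4.125, -4.0625]
m = -4.09375, f(m) = -1.0036 (−); new bracket [-4.09375, -4.0625]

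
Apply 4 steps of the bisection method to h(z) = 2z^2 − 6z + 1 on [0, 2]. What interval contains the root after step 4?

midpoint 1: h = -3 < 0 → [0, 1]
midpoint 0.5: h = -1.5 < 0 → [0, 0.5]
midpoint 0.25: h = -0.375 < 0 → [0, 0.25]
midpoint 0.125: h = 0.2812 > 0 → [0.125, 0.25]

[0.125, 0.25]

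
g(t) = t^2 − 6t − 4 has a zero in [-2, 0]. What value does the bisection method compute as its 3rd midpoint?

-0.75

midpoint -1: g = 3 > 0 → [-1, 0]
midpoint -0.5: g = -0.75 < 0 → [-1, -0.5]
midpoint -0.75: g = 1.0625 > 0 → [-0.75, -0.5]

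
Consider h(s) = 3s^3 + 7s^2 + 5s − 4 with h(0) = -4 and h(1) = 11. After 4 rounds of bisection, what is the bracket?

[0.4375, 0.5]

m = 0.5, h(m) = 0.625 (+); new bracket [0, 0.5]
m = 0.25, h(m) = -2.265625 (−); new bracket [0.25, 0.5]
m = 0.375, h(m) = -0.982422 (−); new bracket [0.375, 0.5]
m = 0.4375, h(m) = -0.2214 (−); new bracket [0.4375, 0.5]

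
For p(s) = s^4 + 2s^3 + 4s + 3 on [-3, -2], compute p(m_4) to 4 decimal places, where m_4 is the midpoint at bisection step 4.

-0.4140

s = -2.5 gives p = 0.8125, positive; keep [-2.5, -2]
s = -2.25 gives p = -3.152344, negative; keep [-2.5, -2.25]
s = -2.375 gives p = -1.476318, negative; keep [-2.5, -2.375]
s = -2.4375 gives p = -0.414, negative; keep [-2.5, -2.4375]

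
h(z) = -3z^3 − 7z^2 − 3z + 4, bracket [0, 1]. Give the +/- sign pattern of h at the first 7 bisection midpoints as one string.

+----++

m = 0.5, h(m) = 0.375 (+); new bracket [0.5, 1]
m = 0.75, h(m) = -3.453125 (−); new bracket [0.5, 0.75]
m = 0.625, h(m) = -1.341797 (−); new bracket [0.5, 0.625]
m = 0.5625, h(m) = -0.4363 (−); new bracket [0.5, 0.5625]
m = 0.53125, h(m) = -0.0191 (−); new bracket [0.5, 0.53125]
m = 0.515625, h(m) = 0.1808 (+); new bracket [0.515625, 0.53125]
m = 0.5234375, h(m) = 0.0815 (+); new bracket [0.5234375, 0.53125]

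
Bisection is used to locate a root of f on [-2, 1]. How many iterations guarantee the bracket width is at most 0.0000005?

23

Width after n steps is 3/2^n. Need 2^n ≥ 3/0.0000005 = 6000000.
2^22 = 4194304 < 6000000 ≤ 2^23 = 8388608, so n = 23.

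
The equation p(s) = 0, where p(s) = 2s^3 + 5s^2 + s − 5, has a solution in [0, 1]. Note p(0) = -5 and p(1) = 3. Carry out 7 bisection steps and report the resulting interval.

s = 0.5 gives p = -3, negative; keep [0.5, 1]
s = 0.75 gives p = -0.59375, negative; keep [0.75, 1]
s = 0.875 gives p = 1.042969, positive; keep [0.75, 0.875]
s = 0.8125 gives p = 0.186, positive; keep [0.75, 0.8125]
s = 0.78125 gives p = -0.2133, negative; keep [0.78125, 0.8125]
s = 0.796875 gives p = -0.016, negative; keep [0.796875, 0.8125]
s = 0.8046875 gives p = 0.0844, positive; keep [0.796875, 0.8046875]

[0.796875, 0.8046875]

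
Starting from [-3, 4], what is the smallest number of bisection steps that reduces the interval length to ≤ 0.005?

Width after n steps is 7/2^n. Need 2^n ≥ 7/0.005 = 1400.
2^10 = 1024 < 1400 ≤ 2^11 = 2048, so n = 11.

11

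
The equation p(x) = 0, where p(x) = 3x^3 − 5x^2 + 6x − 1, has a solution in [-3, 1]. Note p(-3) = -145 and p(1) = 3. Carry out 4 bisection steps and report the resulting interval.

x = -1 gives p = -15, negative; keep [-1, 1]
x = 0 gives p = -1, negative; keep [0, 1]
x = 0.5 gives p = 1.125, positive; keep [0, 0.5]
x = 0.25 gives p = 0.2344, positive; keep [0, 0.25]

[0, 0.25]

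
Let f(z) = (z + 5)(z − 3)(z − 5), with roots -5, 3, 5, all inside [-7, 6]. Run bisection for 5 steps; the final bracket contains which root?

-5

midpoint -0.5: f = 86.625 > 0 → [-7, -0.5]
midpoint -3.75: f = 73.828125 > 0 → [-7, -3.75]
midpoint -5.375: f = -32.583984 < 0 → [-5.375, -3.75]
midpoint -4.5625: f = 31.6384 > 0 → [-5.375, -4.5625]
midpoint -4.96875: f = 2.4825 > 0 → [-5.375, -4.96875]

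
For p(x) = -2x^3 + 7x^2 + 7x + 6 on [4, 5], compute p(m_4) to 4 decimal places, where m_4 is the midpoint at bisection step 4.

0.1411

midpoint 4.5: p = -3 < 0 → [4, 4.5]
midpoint 4.25: p = 8.65625 > 0 → [4.25, 4.5]
midpoint 4.375: p = 3.128906 > 0 → [4.375, 4.5]
midpoint 4.4375: p = 0.1411 > 0 → [4.4375, 4.5]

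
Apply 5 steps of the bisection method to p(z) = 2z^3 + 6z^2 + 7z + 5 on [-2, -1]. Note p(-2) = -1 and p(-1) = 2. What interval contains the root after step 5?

midpoint -1.5: p = 1.25 > 0 → [-2, -1.5]
midpoint -1.75: p = 0.40625 > 0 → [-2, -1.75]
midpoint -1.875: p = -0.214844 < 0 → [-1.875, -1.75]
midpoint -1.8125: p = 0.1147 > 0 → [-1.875, -1.8125]
midpoint -1.84375: p = -0.0451 < 0 → [-1.84375, -1.8125]

[-1.84375, -1.8125]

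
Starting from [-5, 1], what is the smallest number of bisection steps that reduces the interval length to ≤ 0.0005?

Width after n steps is 6/2^n. Need 2^n ≥ 6/0.0005 = 12000.
2^13 = 8192 < 12000 ≤ 2^14 = 16384, so n = 14.

14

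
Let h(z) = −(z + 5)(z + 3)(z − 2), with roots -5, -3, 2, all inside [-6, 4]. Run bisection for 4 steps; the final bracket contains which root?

z = -1 gives h = 24, positive; keep [-1, 4]
z = 1.5 gives h = 14.625, positive; keep [1.5, 4]
z = 2.75 gives h = -33.421875, negative; keep [1.5, 2.75]
z = 2.125 gives h = -4.5645, negative; keep [1.5, 2.125]

2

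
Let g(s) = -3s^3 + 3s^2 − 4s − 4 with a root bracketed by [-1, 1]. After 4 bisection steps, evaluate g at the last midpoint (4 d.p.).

0.4043

midpoint 0: g = -4 < 0 → [-1, 0]
midpoint -0.5: g = -0.875 < 0 → [-1, -0.5]
midpoint -0.75: g = 1.953125 > 0 → [-0.75, -0.5]
midpoint -0.625: g = 0.4043 > 0 → [-0.625, -0.5]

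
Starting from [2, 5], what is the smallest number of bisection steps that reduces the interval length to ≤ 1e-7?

25

Width after n steps is 3/2^n. Need 2^n ≥ 3/1e-7 = 30000000.
2^24 = 16777216 < 30000000 ≤ 2^25 = 33554432, so n = 25.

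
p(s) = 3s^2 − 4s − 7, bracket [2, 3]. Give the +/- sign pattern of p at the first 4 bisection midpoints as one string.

+-+-

midpoint 2.5: p = 1.75 > 0 → [2, 2.5]
midpoint 2.25: p = -0.8125 < 0 → [2.25, 2.5]
midpoint 2.375: p = 0.421875 > 0 → [2.25, 2.375]
midpoint 2.3125: p = -0.207 < 0 → [2.3125, 2.375]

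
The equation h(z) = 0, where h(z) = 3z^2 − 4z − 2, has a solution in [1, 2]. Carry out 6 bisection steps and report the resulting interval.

m = 1.5, h(m) = -1.25 (−); new bracket [1.5, 2]
m = 1.75, h(m) = 0.1875 (+); new bracket [1.5, 1.75]
m = 1.625, h(m) = -0.578125 (−); new bracket [1.625, 1.75]
m = 1.6875, h(m) = -0.207 (−); new bracket [1.6875, 1.75]
m = 1.71875, h(m) = -0.0127 (−); new bracket [1.71875, 1.75]
m = 1.734375, h(m) = 0.0867 (+); new bracket [1.71875, 1.734375]

[1.71875, 1.734375]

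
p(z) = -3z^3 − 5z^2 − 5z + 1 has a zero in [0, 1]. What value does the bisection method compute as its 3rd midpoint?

0.125

z = 0.5 gives p = -3.125, negative; keep [0, 0.5]
z = 0.25 gives p = -0.609375, negative; keep [0, 0.25]
z = 0.125 gives p = 0.291016, positive; keep [0.125, 0.25]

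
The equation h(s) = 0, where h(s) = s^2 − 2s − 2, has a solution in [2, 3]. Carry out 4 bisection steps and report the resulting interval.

[2.6875, 2.75]

midpoint 2.5: h = -0.75 < 0 → [2.5, 3]
midpoint 2.75: h = 0.0625 > 0 → [2.5, 2.75]
midpoint 2.625: h = -0.359375 < 0 → [2.625, 2.75]
midpoint 2.6875: h = -0.1523 < 0 → [2.6875, 2.75]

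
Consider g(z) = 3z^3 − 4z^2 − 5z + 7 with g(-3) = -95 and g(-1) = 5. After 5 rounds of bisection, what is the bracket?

[-1.3125, -1.25]

z = -2 gives g = -23, negative; keep [-2, -1]
z = -1.5 gives g = -4.625, negative; keep [-1.5, -1]
z = -1.25 gives g = 1.140625, positive; keep [-1.5, -1.25]
z = -1.375 gives g = -1.4863, negative; keep [-1.375, -1.25]
z = -1.3125 gives g = -0.1111, negative; keep [-1.3125, -1.25]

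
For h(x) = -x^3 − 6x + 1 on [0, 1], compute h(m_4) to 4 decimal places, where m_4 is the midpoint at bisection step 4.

h(0.5) = -2.125 < 0, so the root lies in [0, 0.5]
h(0.25) = -0.515625 < 0, so the root lies in [0, 0.25]
h(0.125) = 0.248047 > 0, so the root lies in [0.125, 0.25]
h(0.1875) = -0.1316 < 0, so the root lies in [0.125, 0.1875]

-0.1316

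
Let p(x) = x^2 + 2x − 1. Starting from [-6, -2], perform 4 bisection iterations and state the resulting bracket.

[-2.5, -2.25]

midpoint -4: p = 7 > 0 → [-4, -2]
midpoint -3: p = 2 > 0 → [-3, -2]
midpoint -2.5: p = 0.25 > 0 → [-2.5, -2]
midpoint -2.25: p = -0.4375 < 0 → [-2.5, -2.25]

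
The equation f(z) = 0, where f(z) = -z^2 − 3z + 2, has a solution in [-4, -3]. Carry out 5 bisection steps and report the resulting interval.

[-3.5625, -3.53125]

z = -3.5 gives f = 0.25, positive; keep [-4, -3.5]
z = -3.75 gives f = -0.8125, negative; keep [-3.75, -3.5]
z = -3.625 gives f = -0.265625, negative; keep [-3.625, -3.5]
z = -3.5625 gives f = -0.0039, negative; keep [-3.5625, -3.5]
z = -3.53125 gives f = 0.124, positive; keep [-3.5625, -3.53125]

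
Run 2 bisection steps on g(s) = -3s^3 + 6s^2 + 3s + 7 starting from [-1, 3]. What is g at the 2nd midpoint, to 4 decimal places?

13.0000

s = 1 gives g = 13, positive; keep [1, 3]
s = 2 gives g = 13, positive; keep [2, 3]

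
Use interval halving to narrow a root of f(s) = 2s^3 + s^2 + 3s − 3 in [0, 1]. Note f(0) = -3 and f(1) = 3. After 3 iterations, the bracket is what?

s = 0.5 gives f = -1, negative; keep [0.5, 1]
s = 0.75 gives f = 0.65625, positive; keep [0.5, 0.75]
s = 0.625 gives f = -0.246094, negative; keep [0.625, 0.75]

[0.625, 0.75]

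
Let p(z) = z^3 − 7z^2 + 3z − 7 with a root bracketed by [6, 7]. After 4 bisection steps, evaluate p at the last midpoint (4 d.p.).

-0.9133

z = 6.5 gives p = -8.625, negative; keep [6.5, 7]
z = 6.75 gives p = 1.859375, positive; keep [6.5, 6.75]
z = 6.625 gives p = -3.583984, negative; keep [6.625, 6.75]
z = 6.6875 gives p = -0.9133, negative; keep [6.6875, 6.75]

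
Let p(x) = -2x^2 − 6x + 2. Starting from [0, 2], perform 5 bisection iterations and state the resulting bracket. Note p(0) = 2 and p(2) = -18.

[0.25, 0.3125]

x = 1 gives p = -6, negative; keep [0, 1]
x = 0.5 gives p = -1.5, negative; keep [0, 0.5]
x = 0.25 gives p = 0.375, positive; keep [0.25, 0.5]
x = 0.375 gives p = -0.5312, negative; keep [0.25, 0.375]
x = 0.3125 gives p = -0.0703, negative; keep [0.25, 0.3125]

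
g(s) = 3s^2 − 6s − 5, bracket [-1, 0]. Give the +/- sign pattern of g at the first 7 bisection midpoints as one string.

midpoint -0.5: g = -1.25 < 0 → [-1, -0.5]
midpoint -0.75: g = 1.1875 > 0 → [-0.75, -0.5]
midpoint -0.625: g = -0.078125 < 0 → [-0.75, -0.625]
midpoint -0.6875: g = 0.543 > 0 → [-0.6875, -0.625]
midpoint -0.65625: g = 0.2295 > 0 → [-0.65625, -0.625]
midpoint -0.640625: g = 0.075 > 0 → [-0.640625, -0.625]
midpoint -0.6328125: g = -0.0018 < 0 → [-0.640625, -0.6328125]

-+-+++-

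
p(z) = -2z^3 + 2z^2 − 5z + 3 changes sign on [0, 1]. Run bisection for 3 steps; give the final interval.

[0.625, 0.75]

m = 0.5, p(m) = 0.75 (+); new bracket [0.5, 1]
m = 0.75, p(m) = -0.46875 (−); new bracket [0.5, 0.75]
m = 0.625, p(m) = 0.167969 (+); new bracket [0.625, 0.75]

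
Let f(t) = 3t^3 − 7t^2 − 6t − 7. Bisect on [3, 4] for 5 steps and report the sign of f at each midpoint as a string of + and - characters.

m = 3.5, f(m) = 14.875 (+); new bracket [3, 3.5]
m = 3.25, f(m) = 2.546875 (+); new bracket [3, 3.25]
m = 3.125, f(m) = -2.556641 (−); new bracket [3.125, 3.25]
m = 3.1875, f(m) = -0.0896 (−); new bracket [3.1875, 3.25]
m = 3.21875, f(m) = 1.2072 (+); new bracket [3.1875, 3.21875]

++--+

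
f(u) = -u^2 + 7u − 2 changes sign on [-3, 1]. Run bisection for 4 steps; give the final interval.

u = -1 gives f = -10, negative; keep [-1, 1]
u = 0 gives f = -2, negative; keep [0, 1]
u = 0.5 gives f = 1.25, positive; keep [0, 0.5]
u = 0.25 gives f = -0.3125, negative; keep [0.25, 0.5]

[0.25, 0.5]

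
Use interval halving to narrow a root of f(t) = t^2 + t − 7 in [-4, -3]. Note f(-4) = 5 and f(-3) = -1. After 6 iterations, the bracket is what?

[-3.203125, -3.1875]

midpoint -3.5: f = 1.75 > 0 → [-3.5, -3]
midpoint -3.25: f = 0.3125 > 0 → [-3.25, -3]
midpoint -3.125: f = -0.359375 < 0 → [-3.25, -3.125]
midpoint -3.1875: f = -0.0273 < 0 → [-3.25, -3.1875]
midpoint -3.21875: f = 0.1416 > 0 → [-3.21875, -3.1875]
midpoint -3.203125: f = 0.0569 > 0 → [-3.203125, -3.1875]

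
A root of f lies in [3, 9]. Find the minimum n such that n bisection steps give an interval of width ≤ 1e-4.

16

Width after n steps is 6/2^n. Need 2^n ≥ 6/1e-4 = 60000.
2^15 = 32768 < 60000 ≤ 2^16 = 65536, so n = 16.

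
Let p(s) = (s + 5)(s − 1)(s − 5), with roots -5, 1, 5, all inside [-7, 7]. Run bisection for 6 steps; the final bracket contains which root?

-5

p(0) = 25 > 0, so the root lies in [-7, 0]
p(-3.5) = 57.375 > 0, so the root lies in [-7, -3.5]
p(-5.25) = -16.015625 < 0, so the root lies in [-5.25, -3.5]
p(-4.375) = 31.4941 > 0, so the root lies in [-5.25, -4.375]
p(-4.8125) = 10.6941 > 0, so the root lies in [-5.25, -4.8125]
p(-5.03125) = -1.8907 < 0, so the root lies in [-5.03125, -4.8125]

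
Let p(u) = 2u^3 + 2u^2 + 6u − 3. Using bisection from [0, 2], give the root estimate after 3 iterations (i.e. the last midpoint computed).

p(1) = 7 > 0, so the root lies in [0, 1]
p(0.5) = 0.75 > 0, so the root lies in [0, 0.5]
p(0.25) = -1.34375 < 0, so the root lies in [0.25, 0.5]

0.25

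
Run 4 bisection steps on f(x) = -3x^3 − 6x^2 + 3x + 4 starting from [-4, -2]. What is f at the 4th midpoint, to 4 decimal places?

x = -3 gives f = 22, positive; keep [-3, -2]
x = -2.5 gives f = 5.875, positive; keep [-2.5, -2]
x = -2.25 gives f = 1.046875, positive; keep [-2.25, -2]
x = -2.125 gives f = -0.6816, negative; keep [-2.25, -2.125]

-0.6816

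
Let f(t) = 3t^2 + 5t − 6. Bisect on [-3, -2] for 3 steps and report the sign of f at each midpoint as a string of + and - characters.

t = -2.5 gives f = 0.25, positive; keep [-2.5, -2]
t = -2.25 gives f = -2.0625, negative; keep [-2.5, -2.25]
t = -2.375 gives f = -0.953125, negative; keep [-2.5, -2.375]

+--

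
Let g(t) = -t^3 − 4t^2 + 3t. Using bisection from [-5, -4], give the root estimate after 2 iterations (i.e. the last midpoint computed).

t = -4.5 gives g = -3.375, negative; keep [-5, -4.5]
t = -4.75 gives g = 2.671875, positive; keep [-4.75, -4.5]

-4.75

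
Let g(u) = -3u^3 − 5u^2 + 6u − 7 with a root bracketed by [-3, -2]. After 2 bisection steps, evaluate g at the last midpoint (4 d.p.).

1.0781

u = -2.5 gives g = -6.375, negative; keep [-3, -2.5]
u = -2.75 gives g = 1.078125, positive; keep [-2.75, -2.5]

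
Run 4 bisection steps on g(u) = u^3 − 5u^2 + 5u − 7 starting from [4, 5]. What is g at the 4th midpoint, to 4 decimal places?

-0.3098

m = 4.5, g(m) = 5.375 (+); new bracket [4, 4.5]
m = 4.25, g(m) = 0.703125 (+); new bracket [4, 4.25]
m = 4.125, g(m) = -1.263672 (−); new bracket [4.125, 4.25]
m = 4.1875, g(m) = -0.3098 (−); new bracket [4.1875, 4.25]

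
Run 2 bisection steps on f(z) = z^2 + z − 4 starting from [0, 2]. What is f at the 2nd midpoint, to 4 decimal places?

-0.2500

m = 1, f(m) = -2 (−); new bracket [1, 2]
m = 1.5, f(m) = -0.25 (−); new bracket [1.5, 2]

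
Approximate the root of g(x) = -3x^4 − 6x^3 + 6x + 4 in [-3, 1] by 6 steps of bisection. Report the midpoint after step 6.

midpoint -1: g = 1 > 0 → [-3, -1]
midpoint -2: g = -8 < 0 → [-2, -1]
midpoint -1.5: g = 0.0625 > 0 → [-2, -1.5]
midpoint -1.75: g = -2.4805 < 0 → [-1.75, -1.5]
midpoint -1.625: g = -0.9226 < 0 → [-1.625, -1.5]
midpoint -1.5625: g = -0.3682 < 0 → [-1.5625, -1.5]

-1.5625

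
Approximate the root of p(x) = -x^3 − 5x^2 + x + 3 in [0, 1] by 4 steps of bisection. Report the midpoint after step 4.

0.8125

x = 0.5 gives p = 2.125, positive; keep [0.5, 1]
x = 0.75 gives p = 0.515625, positive; keep [0.75, 1]
x = 0.875 gives p = -0.623047, negative; keep [0.75, 0.875]
x = 0.8125 gives p = -0.0247, negative; keep [0.75, 0.8125]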